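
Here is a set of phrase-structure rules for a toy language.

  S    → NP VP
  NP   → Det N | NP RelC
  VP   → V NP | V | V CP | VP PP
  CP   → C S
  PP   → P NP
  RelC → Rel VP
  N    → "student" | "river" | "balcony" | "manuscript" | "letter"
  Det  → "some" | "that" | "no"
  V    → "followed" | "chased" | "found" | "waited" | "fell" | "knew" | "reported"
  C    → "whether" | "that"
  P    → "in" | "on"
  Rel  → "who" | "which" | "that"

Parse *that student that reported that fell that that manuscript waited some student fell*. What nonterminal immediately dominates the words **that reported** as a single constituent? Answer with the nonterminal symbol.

[S [NP [NP [NP [Det that] [N student]] [RelC [Rel that] [VP [V reported]]]] [RelC [Rel that] [VP [V fell] [CP [C that] [S [NP [Det that] [N manuscript]] [VP [V waited] [NP [Det some] [N student]]]]]]]] [VP [V fell]]]
The span 'that reported' is the RelC node built by RelC → Rel VP.

RelC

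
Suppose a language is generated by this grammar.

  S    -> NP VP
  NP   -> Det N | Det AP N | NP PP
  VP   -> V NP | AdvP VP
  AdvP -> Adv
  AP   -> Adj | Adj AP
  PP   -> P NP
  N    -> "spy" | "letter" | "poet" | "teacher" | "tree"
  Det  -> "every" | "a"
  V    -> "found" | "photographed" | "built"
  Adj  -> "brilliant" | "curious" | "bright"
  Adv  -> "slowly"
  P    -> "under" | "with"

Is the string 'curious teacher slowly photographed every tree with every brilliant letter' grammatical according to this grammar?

For S → NP VP, no prefix of the string parses as an NP.

Ungrammatical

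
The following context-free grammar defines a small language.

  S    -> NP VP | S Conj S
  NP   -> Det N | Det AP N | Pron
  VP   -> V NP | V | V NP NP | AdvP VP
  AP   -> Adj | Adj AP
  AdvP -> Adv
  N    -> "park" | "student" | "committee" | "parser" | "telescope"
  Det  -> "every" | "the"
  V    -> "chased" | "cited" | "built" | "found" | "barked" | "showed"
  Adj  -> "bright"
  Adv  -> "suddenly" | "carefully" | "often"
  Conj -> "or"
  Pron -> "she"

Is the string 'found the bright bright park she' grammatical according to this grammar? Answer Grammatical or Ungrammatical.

For S → NP VP, no prefix of the string parses as an NP. The alternative S rule S → S Conj S likewise has no satisfying split.

Ungrammatical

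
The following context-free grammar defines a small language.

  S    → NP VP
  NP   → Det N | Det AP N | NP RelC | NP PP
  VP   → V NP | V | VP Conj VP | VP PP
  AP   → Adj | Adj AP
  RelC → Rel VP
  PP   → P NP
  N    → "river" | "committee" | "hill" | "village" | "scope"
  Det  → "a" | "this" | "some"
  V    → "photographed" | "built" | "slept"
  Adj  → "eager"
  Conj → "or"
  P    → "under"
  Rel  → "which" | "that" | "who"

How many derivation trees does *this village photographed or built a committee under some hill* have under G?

3

Two of the 3 distinct bracketings:
[S [NP [Det this] [N village]] [VP [VP [V photographed]] [Conj or] [VP [V built] [NP [NP [Det a] [N committee]] [PP [P under] [NP [Det some] [N hill]]]]]]]
[S [NP [Det this] [N village]] [VP [VP [V photographed]] [Conj or] [VP [VP [V built] [NP [Det a] [N committee]]] [PP [P under] [NP [Det some] [N hill]]]]]]
The difference turns on whether NP → NP PP is used at the relevant span, versus an alternative expansion of NP.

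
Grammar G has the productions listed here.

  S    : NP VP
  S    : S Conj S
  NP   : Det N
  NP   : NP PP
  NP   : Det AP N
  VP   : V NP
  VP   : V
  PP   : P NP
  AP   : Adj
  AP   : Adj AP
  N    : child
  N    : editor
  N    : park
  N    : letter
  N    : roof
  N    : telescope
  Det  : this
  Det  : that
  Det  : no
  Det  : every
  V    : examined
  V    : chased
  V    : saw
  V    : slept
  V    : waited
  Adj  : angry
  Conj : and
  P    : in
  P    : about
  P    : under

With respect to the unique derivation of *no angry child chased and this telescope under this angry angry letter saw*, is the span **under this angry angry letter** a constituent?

Yes

[S [S [NP [Det no] [AP [Adj angry]] [N child]] [VP [V chased]]] [Conj and] [S [NP [NP [Det this] [N telescope]] [PP [P under] [NP [Det this] [AP [Adj angry] [AP [Adj angry]]] [N letter]]]] [VP [V saw]]]]
The words 'under this angry angry letter' are exhaustively dominated by a single PP node (built by PP → P NP), so they form a constituent.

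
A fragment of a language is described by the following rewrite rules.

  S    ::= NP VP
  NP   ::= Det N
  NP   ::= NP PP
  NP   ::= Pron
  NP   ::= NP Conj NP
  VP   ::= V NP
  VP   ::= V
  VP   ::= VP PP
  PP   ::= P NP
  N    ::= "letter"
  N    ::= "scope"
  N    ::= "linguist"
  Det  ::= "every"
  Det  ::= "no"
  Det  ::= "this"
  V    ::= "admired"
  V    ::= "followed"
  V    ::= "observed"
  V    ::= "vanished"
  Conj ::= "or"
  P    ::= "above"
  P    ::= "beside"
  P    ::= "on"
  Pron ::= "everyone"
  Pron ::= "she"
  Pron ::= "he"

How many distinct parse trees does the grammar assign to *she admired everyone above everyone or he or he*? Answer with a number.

7

Two of the 7 distinct bracketings:
[S [NP [Pron she]] [VP [V admired] [NP [NP [Pron everyone]] [PP [P above] [NP [NP [Pron everyone]] [Conj or] [NP [NP [Pron he]] [Conj or] [NP [Pron he]]]]]]]]
[S [NP [Pron she]] [VP [V admired] [NP [NP [Pron everyone]] [PP [P above] [NP [NP [NP [Pron everyone]] [Conj or] [NP [Pron he]]] [Conj or] [NP [Pron he]]]]]]]
The trees differ in how a recursive rule is bracketed over the same span.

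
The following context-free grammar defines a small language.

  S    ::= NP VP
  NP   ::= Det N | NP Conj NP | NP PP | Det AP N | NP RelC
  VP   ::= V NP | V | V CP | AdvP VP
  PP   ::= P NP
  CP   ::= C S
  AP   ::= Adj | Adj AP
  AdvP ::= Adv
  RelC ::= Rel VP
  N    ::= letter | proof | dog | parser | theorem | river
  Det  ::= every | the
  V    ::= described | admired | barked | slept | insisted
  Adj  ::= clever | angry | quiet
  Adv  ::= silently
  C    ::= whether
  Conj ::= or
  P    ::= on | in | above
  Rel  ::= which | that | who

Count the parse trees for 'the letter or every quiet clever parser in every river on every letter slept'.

Two of the 5 distinct bracketings:
[S [NP [NP [Det the] [N letter]] [Conj or] [NP [NP [Det every] [AP [Adj quiet] [AP [Adj clever]]] [N parser]] [PP [P in] [NP [NP [Det every] [N river]] [PP [P on] [NP [Det every] [N letter]]]]]]] [VP [V slept]]]
[S [NP [NP [Det the] [N letter]] [Conj or] [NP [NP [NP [Det every] [AP [Adj quiet] [AP [Adj clever]]] [N parser]] [PP [P in] [NP [Det every] [N river]]]] [PP [P on] [NP [Det every] [N letter]]]]] [VP [V slept]]]
The trees differ in how a recursive rule is bracketed over the same span.

5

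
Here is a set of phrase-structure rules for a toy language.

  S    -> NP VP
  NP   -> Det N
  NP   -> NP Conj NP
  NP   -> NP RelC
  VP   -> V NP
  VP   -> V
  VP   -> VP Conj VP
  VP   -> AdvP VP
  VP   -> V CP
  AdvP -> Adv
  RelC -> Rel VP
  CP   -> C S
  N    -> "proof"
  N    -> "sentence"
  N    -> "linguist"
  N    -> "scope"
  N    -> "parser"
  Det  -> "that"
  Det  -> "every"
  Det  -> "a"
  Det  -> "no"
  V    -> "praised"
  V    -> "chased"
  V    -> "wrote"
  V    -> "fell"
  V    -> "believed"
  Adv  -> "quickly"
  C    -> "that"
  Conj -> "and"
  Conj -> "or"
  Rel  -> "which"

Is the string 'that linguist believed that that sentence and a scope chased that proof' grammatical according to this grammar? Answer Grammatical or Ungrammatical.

Grammatical

S
  NP
    Det: that
    N: linguist
  VP
    V: believed
    CP
      C: that
      S
        NP
          NP
            Det: that
            N: sentence
          Conj: and
          NP
            Det: a
            N: scope
        VP
          V: chased
          NP
            Det: that
            N: proof
The bracketing above is licensed at every node by one of the given productions, with S at the root.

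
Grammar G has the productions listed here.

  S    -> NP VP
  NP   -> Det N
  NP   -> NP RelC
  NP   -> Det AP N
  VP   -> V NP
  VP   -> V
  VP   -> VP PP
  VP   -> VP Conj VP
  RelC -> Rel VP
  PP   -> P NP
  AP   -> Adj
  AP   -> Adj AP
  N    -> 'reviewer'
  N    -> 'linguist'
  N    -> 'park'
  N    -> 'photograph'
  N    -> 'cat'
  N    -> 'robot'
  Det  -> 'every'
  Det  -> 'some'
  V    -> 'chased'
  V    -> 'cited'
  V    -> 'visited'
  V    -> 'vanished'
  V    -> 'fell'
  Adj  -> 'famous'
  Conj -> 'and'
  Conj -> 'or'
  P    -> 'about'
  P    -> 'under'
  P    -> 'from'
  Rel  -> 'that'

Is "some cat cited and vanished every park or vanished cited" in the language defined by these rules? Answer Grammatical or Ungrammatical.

For S → NP VP, the only prefix that parses as NP is 'some cat', but the remainder 'cited and vanished every park or vanished cited' is not a VP under these rules.

Ungrammatical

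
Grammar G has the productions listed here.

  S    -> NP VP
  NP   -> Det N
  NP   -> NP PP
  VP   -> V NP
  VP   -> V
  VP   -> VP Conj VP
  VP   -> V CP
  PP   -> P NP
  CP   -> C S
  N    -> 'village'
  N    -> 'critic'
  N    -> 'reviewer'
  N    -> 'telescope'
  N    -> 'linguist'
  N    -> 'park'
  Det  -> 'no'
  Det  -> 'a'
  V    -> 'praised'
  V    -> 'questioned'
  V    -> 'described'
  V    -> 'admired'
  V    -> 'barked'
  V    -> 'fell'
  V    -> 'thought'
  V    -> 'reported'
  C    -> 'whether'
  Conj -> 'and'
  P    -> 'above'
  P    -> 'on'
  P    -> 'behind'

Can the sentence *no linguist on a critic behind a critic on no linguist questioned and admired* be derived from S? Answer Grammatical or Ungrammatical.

[S [NP [NP [Det no] [N linguist]] [PP [P on] [NP [NP [Det a] [N critic]] [PP [P behind] [NP [NP [Det a] [N critic]] [PP [P on] [NP [Det no] [N linguist]]]]]]]] [VP [VP [V questioned]] [Conj and] [VP [V admired]]]]
The bracketing above is licensed at every node by one of the given productions, with S at the root.

Grammatical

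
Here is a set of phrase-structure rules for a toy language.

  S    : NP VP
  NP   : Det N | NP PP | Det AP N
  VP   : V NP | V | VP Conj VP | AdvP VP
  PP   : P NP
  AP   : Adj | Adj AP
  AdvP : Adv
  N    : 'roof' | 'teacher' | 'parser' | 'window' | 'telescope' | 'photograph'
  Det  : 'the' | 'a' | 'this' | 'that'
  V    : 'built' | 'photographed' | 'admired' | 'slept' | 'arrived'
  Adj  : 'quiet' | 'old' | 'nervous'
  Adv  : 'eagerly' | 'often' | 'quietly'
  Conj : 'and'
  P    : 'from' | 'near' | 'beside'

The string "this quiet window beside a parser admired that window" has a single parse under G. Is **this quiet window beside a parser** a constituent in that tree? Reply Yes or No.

[S [NP [NP [Det this] [AP [Adj quiet]] [N window]] [PP [P beside] [NP [Det a] [N parser]]]] [VP [V admired] [NP [Det that] [N window]]]]
The words 'this quiet window beside a parser' are exhaustively dominated by a single NP node (built by NP → NP PP), so they form a constituent.

Yes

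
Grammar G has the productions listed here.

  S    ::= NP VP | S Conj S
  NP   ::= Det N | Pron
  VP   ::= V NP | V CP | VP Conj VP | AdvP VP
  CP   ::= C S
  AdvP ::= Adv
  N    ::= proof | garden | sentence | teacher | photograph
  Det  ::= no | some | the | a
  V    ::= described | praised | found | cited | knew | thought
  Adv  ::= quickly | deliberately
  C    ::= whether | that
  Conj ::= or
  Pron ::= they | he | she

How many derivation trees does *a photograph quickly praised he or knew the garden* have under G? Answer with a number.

The two bracketings:
[S [NP [Det a] [N photograph]] [VP [VP [AdvP [Adv quickly]] [VP [V praised] [NP [Pron he]]]] [Conj or] [VP [V knew] [NP [Det the] [N garden]]]]]
[S [NP [Det a] [N photograph]] [VP [AdvP [Adv quickly]] [VP [VP [V praised] [NP [Pron he]]] [Conj or] [VP [V knew] [NP [Det the] [N garden]]]]]]
The trees differ in how a recursive rule is bracketed over the same span.

2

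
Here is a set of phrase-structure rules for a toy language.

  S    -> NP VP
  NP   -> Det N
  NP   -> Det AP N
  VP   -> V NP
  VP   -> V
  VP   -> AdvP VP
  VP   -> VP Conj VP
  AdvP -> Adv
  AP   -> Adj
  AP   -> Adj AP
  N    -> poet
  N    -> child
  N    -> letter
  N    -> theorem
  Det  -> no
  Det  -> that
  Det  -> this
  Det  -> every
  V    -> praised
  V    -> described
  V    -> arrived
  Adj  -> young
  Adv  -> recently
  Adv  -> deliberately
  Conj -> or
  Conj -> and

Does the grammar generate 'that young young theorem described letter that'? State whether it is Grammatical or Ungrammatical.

A V word can never sit immediately before an N word in any string this grammar generates, so the substring 'described letter' rules out a derivation.

Ungrammatical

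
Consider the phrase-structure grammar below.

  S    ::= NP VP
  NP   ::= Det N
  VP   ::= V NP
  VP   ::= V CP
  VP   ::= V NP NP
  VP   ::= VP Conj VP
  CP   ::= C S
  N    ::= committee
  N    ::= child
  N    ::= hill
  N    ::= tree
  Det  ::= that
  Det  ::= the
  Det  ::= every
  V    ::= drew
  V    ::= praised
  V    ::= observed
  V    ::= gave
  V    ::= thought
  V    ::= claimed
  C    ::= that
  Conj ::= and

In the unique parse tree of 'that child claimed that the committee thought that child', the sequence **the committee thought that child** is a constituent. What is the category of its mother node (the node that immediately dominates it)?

[S [NP [Det that] [N child]] [VP [V claimed] [CP [C that] [S [NP [Det the] [N committee]] [VP [V thought] [NP [Det that] [N child]]]]]]]
The span 'the committee thought that child' is the S node built by S → NP VP.
Its mother is the CP built by CP → C S.

CP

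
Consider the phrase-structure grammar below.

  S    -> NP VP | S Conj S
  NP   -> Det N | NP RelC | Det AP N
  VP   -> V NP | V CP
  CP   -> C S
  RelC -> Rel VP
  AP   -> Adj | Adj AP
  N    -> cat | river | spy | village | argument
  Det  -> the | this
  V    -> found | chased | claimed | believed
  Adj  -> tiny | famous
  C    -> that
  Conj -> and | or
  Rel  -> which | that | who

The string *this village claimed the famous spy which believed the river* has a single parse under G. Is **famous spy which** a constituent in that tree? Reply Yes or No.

[S [NP [Det this] [N village]] [VP [V claimed] [NP [NP [Det the] [AP [Adj famous]] [N spy]] [RelC [Rel which] [VP [V believed] [NP [Det the] [N river]]]]]]]
The smallest constituent containing 'famous spy which' is the NP spanning 'the famous spy which believed the river'; no single node in the tree dominates exactly the given words.

No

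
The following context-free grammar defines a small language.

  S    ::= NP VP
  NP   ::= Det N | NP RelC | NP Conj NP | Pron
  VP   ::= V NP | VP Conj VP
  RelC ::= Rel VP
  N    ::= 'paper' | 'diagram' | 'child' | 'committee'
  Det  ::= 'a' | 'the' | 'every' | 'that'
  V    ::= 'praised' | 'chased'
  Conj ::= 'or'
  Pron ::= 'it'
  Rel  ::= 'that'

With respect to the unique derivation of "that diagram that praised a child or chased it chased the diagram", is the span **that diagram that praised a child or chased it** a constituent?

Yes

[S [NP [NP [Det that] [N diagram]] [RelC [Rel that] [VP [VP [V praised] [NP [Det a] [N child]]] [Conj or] [VP [V chased] [NP [Pron it]]]]]] [VP [V chased] [NP [Det the] [N diagram]]]]
The words 'that diagram that praised a child or chased it' are exhaustively dominated by a single NP node (built by NP → NP RelC), so they form a constituent.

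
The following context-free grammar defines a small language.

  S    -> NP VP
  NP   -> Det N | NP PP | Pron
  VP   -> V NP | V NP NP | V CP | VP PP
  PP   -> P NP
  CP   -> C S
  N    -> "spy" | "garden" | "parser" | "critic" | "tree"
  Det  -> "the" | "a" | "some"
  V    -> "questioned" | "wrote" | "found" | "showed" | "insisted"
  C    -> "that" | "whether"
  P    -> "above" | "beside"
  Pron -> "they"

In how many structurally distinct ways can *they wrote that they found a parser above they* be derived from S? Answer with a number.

3

Two of the 3 distinct bracketings:
[S [NP [Pron they]] [VP [V wrote] [CP [C that] [S [NP [Pron they]] [VP [V found] [NP [NP [Det a] [N parser]] [PP [P above] [NP [Pron they]]]]]]]]]
[S [NP [Pron they]] [VP [V wrote] [CP [C that] [S [NP [Pron they]] [VP [VP [V found] [NP [Det a] [N parser]]] [PP [P above] [NP [Pron they]]]]]]]]
The difference turns on whether NP → NP PP is used at the relevant span, versus an alternative expansion of NP.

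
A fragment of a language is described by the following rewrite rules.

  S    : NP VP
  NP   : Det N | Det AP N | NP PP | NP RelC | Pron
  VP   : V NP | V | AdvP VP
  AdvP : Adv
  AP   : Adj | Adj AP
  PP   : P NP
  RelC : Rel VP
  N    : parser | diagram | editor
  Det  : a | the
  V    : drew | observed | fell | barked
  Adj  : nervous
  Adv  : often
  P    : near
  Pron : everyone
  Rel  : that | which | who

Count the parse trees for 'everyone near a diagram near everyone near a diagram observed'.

5

Two of the 5 distinct bracketings:
[S [NP [NP [Pron everyone]] [PP [P near] [NP [NP [Det a] [N diagram]] [PP [P near] [NP [NP [Pron everyone]] [PP [P near] [NP [Det a] [N diagram]]]]]]]] [VP [V observed]]]
[S [NP [NP [Pron everyone]] [PP [P near] [NP [NP [NP [Det a] [N diagram]] [PP [P near] [NP [Pron everyone]]]] [PP [P near] [NP [Det a] [N diagram]]]]]] [VP [V observed]]]
The trees differ in how a recursive rule is bracketed over the same span.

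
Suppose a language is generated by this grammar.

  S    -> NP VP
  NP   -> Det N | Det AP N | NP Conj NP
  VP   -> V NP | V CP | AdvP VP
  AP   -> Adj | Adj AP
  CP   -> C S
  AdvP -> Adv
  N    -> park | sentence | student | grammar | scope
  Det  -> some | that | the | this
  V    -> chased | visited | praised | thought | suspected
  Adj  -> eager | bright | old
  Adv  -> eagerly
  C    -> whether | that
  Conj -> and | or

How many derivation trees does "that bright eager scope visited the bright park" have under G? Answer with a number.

[S [NP [Det that] [AP [Adj bright] [AP [Adj eager]]] [N scope]] [VP [V visited] [NP [Det the] [AP [Adj bright]] [N park]]]]
No rule offers an alternative attachment or grouping for any span, so this is the only derivation.

1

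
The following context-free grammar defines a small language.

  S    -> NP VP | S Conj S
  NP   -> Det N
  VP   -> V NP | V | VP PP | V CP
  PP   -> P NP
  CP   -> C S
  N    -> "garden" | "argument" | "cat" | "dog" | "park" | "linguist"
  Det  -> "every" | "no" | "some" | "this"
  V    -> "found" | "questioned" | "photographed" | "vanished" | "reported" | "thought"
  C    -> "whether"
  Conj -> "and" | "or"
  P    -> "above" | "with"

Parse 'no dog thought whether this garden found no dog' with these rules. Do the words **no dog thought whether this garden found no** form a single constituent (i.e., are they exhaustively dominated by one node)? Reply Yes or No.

[S [NP [Det no] [N dog]] [VP [V thought] [CP [C whether] [S [NP [Det this] [N garden]] [VP [V found] [NP [Det no] [N dog]]]]]]]
The smallest constituent containing 'no dog thought whether this garden found no' is the S spanning 'no dog thought whether this garden found no dog'; no single node in the tree dominates exactly the given words.

No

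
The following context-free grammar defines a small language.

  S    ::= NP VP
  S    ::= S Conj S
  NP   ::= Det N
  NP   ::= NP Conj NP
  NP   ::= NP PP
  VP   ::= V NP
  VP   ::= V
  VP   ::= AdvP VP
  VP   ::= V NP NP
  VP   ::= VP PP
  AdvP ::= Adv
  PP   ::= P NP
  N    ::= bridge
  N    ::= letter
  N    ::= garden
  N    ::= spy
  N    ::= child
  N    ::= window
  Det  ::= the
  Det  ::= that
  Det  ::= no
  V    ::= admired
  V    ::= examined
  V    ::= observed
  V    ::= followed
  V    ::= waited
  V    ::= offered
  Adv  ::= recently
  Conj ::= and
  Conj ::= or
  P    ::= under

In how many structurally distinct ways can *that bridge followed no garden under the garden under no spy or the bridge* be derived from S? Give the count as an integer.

9

Two of the 9 distinct bracketings:
[S [NP [Det that] [N bridge]] [VP [V followed] [NP [NP [NP [Det no] [N garden]] [PP [P under] [NP [NP [Det the] [N garden]] [PP [P under] [NP [Det no] [N spy]]]]]] [Conj or] [NP [Det the] [N bridge]]]]]
[S [NP [Det that] [N bridge]] [VP [V followed] [NP [NP [NP [NP [Det no] [N garden]] [PP [P under] [NP [Det the] [N garden]]]] [PP [P under] [NP [Det no] [N spy]]]] [Conj or] [NP [Det the] [N bridge]]]]]
The trees differ in how a recursive rule is bracketed over the same span.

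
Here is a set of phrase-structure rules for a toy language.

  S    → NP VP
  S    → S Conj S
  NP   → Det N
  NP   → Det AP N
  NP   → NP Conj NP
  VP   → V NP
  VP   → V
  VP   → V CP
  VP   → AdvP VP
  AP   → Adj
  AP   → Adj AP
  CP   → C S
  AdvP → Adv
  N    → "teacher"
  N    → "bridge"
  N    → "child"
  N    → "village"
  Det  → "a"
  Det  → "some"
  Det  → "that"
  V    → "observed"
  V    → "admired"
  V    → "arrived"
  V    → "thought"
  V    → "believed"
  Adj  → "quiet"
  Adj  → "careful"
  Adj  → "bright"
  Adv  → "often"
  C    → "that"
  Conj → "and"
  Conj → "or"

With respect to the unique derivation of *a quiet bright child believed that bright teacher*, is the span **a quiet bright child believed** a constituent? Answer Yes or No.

[S [NP [Det a] [AP [Adj quiet] [AP [Adj bright]]] [N child]] [VP [V believed] [NP [Det that] [AP [Adj bright]] [N teacher]]]]
The smallest constituent containing 'a quiet bright child believed' is the S spanning 'a quiet bright child believed that bright teacher'; no single node in the tree dominates exactly the given words.

No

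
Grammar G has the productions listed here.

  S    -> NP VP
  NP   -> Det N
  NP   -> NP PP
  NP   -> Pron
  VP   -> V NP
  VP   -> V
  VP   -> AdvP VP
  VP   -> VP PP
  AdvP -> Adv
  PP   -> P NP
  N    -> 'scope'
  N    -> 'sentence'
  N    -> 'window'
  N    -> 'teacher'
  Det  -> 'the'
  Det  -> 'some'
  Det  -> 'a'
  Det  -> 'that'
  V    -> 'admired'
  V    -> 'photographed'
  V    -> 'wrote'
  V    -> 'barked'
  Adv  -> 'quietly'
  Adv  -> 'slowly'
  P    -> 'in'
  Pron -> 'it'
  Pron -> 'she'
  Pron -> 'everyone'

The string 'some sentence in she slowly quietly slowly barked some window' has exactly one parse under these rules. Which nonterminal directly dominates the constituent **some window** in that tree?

VP

[S [NP [NP [Det some] [N sentence]] [PP [P in] [NP [Pron she]]]] [VP [AdvP [Adv slowly]] [VP [AdvP [Adv quietly]] [VP [AdvP [Adv slowly]] [VP [V barked] [NP [Det some] [N window]]]]]]]
The span 'some window' is the NP node built by NP → Det N.
Its mother is the VP built by VP → V NP.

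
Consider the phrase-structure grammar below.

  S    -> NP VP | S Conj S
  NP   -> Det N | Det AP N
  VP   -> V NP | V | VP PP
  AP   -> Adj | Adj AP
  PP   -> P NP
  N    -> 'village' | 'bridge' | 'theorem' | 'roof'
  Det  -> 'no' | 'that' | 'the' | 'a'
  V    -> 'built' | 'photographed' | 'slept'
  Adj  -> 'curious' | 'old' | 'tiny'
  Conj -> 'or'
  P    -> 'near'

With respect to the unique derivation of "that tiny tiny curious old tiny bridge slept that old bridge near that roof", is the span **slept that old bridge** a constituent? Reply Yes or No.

Yes

[S [NP [Det that] [AP [Adj tiny] [AP [Adj tiny] [AP [Adj curious] [AP [Adj old] [AP [Adj tiny]]]]]] [N bridge]] [VP [VP [V slept] [NP [Det that] [AP [Adj old]] [N bridge]]] [PP [P near] [NP [Det that] [N roof]]]]]
The words 'slept that old bridge' are exhaustively dominated by a single VP node (built by VP → V NP), so they form a constituent.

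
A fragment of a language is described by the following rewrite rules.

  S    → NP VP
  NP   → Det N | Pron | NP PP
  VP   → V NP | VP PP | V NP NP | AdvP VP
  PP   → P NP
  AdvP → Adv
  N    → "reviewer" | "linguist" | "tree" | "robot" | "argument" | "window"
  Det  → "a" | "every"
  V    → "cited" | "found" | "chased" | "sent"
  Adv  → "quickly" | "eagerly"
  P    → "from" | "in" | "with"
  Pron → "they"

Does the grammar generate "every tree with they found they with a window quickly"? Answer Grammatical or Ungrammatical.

Ungrammatical

For S → NP VP, every NP-prefix leaves a non-VP remainder: after 'every tree' the remainder is not a VP; after 'every tree with they' the remainder is not a VP.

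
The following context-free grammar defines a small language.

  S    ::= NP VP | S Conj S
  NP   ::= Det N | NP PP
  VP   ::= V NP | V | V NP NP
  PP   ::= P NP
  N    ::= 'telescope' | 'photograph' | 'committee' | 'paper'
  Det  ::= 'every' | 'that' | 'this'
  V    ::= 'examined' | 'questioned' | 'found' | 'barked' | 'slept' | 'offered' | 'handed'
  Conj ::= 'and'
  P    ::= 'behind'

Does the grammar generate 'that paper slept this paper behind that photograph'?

S
  NP
    Det: that
    N: paper
  VP
    V: slept
    NP
      NP
        Det: this
        N: paper
      PP
        P: behind
        NP
          Det: that
          N: photograph
The bracketing above is licensed at every node by one of the given productions, with S at the root.

Grammatical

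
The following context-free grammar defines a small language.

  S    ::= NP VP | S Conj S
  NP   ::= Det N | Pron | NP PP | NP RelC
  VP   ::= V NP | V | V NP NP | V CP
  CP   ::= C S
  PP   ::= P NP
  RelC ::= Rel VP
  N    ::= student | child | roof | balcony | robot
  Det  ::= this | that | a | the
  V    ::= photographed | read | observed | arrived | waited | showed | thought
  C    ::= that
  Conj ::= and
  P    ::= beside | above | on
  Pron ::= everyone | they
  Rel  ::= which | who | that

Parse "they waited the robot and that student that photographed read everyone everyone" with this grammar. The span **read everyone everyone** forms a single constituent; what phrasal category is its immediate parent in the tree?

[S [S [NP [Pron they]] [VP [V waited] [NP [Det the] [N robot]]]] [Conj and] [S [NP [NP [Det that] [N student]] [RelC [Rel that] [VP [V photographed]]]] [VP [V read] [NP [Pron everyone]] [NP [Pron everyone]]]]]
The span 'read everyone everyone' is the VP node built by VP → V NP NP.
Its mother is the S built by S → NP VP.

S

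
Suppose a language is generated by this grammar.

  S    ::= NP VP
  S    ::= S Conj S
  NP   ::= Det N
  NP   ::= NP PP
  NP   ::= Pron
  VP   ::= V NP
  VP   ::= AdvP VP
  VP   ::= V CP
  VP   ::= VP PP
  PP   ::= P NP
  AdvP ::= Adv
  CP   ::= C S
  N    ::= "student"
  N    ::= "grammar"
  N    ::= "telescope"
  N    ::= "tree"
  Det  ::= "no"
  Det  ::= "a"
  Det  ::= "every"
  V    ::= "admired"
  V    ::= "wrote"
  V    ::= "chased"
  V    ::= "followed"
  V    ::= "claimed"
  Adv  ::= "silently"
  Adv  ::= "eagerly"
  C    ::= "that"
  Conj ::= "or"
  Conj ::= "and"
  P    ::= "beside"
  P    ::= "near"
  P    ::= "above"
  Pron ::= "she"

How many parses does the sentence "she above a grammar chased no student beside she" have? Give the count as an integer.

The two bracketings:
[S [NP [NP [Pron she]] [PP [P above] [NP [Det a] [N grammar]]]] [VP [V chased] [NP [NP [Det no] [N student]] [PP [P beside] [NP [Pron she]]]]]]
[S [NP [NP [Pron she]] [PP [P above] [NP [Det a] [N grammar]]]] [VP [VP [V chased] [NP [Det no] [N student]]] [PP [P beside] [NP [Pron she]]]]]
The difference turns on whether VP → VP PP is used at the relevant span, versus an alternative expansion of VP.

2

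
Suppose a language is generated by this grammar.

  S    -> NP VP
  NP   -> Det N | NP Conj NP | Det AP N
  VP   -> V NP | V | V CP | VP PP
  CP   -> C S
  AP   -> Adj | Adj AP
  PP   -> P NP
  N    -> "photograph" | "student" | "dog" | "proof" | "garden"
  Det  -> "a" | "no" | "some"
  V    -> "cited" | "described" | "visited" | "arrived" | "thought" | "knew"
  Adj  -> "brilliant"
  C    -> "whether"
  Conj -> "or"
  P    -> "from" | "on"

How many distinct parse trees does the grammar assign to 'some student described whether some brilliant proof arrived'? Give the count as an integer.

[S [NP [Det some] [N student]] [VP [V described] [CP [C whether] [S [NP [Det some] [AP [Adj brilliant]] [N proof]] [VP [V arrived]]]]]]
No rule offers an alternative attachment or grouping for any span, so this is the only derivation.

1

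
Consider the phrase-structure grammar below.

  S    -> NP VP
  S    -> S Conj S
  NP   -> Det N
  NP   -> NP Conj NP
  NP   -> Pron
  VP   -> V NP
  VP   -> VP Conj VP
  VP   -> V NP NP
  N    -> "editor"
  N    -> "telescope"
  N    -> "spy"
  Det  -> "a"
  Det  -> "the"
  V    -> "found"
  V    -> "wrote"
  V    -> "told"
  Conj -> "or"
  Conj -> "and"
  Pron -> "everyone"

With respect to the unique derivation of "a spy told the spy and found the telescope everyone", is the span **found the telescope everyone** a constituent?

Yes

[S [NP [Det a] [N spy]] [VP [VP [V told] [NP [Det the] [N spy]]] [Conj and] [VP [V found] [NP [Det the] [N telescope]] [NP [Pron everyone]]]]]
The words 'found the telescope everyone' are exhaustively dominated by a single VP node (built by VP → V NP NP), so they form a constituent.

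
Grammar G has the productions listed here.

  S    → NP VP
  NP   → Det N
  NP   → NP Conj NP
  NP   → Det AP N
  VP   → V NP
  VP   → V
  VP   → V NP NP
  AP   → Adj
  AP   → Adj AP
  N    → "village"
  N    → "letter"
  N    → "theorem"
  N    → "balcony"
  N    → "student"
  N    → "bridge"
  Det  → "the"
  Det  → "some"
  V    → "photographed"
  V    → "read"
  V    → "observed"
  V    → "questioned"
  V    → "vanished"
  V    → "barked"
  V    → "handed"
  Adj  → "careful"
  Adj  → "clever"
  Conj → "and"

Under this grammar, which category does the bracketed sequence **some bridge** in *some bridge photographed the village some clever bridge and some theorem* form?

S
  NP
    Det: some
    N: bridge
  VP
    V: photographed
    NP
      Det: the
      N: village
    NP
      NP
        Det: some
        AP
          Adj: clever
        N: bridge
      Conj: and
      NP
        Det: some
        N: theorem
The span 'some bridge' is the NP node built by NP → Det N.

NP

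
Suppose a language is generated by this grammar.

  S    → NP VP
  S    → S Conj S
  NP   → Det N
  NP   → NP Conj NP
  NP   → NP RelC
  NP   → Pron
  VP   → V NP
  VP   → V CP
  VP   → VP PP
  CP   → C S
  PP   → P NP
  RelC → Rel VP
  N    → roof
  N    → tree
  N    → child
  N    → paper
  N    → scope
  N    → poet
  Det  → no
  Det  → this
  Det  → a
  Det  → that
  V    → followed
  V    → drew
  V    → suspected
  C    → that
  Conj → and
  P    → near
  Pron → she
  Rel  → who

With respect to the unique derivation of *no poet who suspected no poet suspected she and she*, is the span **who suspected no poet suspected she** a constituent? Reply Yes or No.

No

[S [NP [NP [Det no] [N poet]] [RelC [Rel who] [VP [V suspected] [NP [Det no] [N poet]]]]] [VP [V suspected] [NP [NP [Pron she]] [Conj and] [NP [Pron she]]]]]
The smallest constituent containing 'who suspected no poet suspected she' is the S spanning 'no poet who suspected no poet suspected she and she'; no single node in the tree dominates exactly the given words.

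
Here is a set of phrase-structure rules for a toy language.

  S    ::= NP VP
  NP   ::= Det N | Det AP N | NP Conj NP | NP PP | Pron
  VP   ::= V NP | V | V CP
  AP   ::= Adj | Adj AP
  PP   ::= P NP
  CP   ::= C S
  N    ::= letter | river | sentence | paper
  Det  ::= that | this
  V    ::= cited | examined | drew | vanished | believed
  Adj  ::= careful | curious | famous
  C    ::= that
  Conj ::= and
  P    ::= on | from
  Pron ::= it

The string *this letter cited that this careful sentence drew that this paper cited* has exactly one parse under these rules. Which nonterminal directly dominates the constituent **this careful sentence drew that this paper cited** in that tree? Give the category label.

S
  NP
    Det: this
    N: letter
  VP
    V: cited
    CP
      C: that
      S
        NP
          Det: this
          AP
            Adj: careful
          N: sentence
        VP
          V: drew
          CP
            C: that
            S
              NP
                Det: this
                N: paper
              VP
                V: cited
The span 'this careful sentence drew that this paper cited' is the S node built by S → NP VP.
Its mother is the CP built by CP → C S.

CP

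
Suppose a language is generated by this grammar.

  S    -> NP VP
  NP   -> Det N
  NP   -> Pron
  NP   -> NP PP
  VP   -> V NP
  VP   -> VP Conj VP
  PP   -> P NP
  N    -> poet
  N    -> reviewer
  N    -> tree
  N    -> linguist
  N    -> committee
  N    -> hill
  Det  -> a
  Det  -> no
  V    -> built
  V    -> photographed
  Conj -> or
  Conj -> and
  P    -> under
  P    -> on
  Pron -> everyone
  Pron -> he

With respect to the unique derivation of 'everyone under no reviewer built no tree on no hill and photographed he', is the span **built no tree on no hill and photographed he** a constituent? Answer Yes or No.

[S [NP [NP [Pron everyone]] [PP [P under] [NP [Det no] [N reviewer]]]] [VP [VP [V built] [NP [NP [Det no] [N tree]] [PP [P on] [NP [Det no] [N hill]]]]] [Conj and] [VP [V photographed] [NP [Pron he]]]]]
The words 'built no tree on no hill and photographed he' are exhaustively dominated by a single VP node (built by VP → VP Conj VP), so they form a constituent.

Yes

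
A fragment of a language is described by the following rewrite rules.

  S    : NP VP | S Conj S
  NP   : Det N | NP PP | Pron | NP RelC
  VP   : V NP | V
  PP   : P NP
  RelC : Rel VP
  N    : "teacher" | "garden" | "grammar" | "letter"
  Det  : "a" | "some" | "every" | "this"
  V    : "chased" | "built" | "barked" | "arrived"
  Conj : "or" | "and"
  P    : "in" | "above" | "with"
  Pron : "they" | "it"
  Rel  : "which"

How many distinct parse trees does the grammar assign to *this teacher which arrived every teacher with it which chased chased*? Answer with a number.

5

Two of the 5 distinct bracketings:
[S [NP [NP [NP [Det this] [N teacher]] [RelC [Rel which] [VP [V arrived] [NP [Det every] [N teacher]]]]] [PP [P with] [NP [NP [Pron it]] [RelC [Rel which] [VP [V chased]]]]]] [VP [V chased]]]
[S [NP [NP [Det this] [N teacher]] [RelC [Rel which] [VP [V arrived] [NP [NP [Det every] [N teacher]] [PP [P with] [NP [NP [Pron it]] [RelC [Rel which] [VP [V chased]]]]]]]]] [VP [V chased]]]
The trees differ in how a recursive rule is bracketed over the same span.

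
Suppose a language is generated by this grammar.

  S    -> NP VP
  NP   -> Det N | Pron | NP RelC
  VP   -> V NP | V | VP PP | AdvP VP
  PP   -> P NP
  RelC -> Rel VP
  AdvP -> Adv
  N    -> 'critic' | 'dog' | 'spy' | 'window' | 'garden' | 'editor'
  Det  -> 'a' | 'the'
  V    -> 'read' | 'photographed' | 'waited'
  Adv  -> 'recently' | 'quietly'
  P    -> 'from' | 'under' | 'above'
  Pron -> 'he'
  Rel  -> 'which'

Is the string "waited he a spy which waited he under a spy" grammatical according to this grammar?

Ungrammatical

A Pron word can never sit immediately before a Det word in any string this grammar generates, so the substring 'he a' rules out a derivation.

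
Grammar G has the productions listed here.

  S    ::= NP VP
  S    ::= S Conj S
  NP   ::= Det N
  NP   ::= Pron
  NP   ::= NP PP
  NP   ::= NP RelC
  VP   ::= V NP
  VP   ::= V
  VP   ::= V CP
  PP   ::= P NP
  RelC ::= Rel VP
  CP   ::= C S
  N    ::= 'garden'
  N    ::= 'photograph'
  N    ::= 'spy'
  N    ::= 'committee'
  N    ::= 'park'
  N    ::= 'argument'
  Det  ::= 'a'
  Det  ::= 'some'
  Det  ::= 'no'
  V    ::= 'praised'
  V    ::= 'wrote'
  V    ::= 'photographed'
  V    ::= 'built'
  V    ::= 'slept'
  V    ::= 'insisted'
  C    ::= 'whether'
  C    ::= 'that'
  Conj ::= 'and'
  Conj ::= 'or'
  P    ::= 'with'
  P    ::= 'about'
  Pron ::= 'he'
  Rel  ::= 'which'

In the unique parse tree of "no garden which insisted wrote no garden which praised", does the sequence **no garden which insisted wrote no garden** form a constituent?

No

[S [NP [NP [Det no] [N garden]] [RelC [Rel which] [VP [V insisted]]]] [VP [V wrote] [NP [NP [Det no] [N garden]] [RelC [Rel which] [VP [V praised]]]]]]
The smallest constituent containing 'no garden which insisted wrote no garden' is the S spanning 'no garden which insisted wrote no garden which praised'; no single node in the tree dominates exactly the given words.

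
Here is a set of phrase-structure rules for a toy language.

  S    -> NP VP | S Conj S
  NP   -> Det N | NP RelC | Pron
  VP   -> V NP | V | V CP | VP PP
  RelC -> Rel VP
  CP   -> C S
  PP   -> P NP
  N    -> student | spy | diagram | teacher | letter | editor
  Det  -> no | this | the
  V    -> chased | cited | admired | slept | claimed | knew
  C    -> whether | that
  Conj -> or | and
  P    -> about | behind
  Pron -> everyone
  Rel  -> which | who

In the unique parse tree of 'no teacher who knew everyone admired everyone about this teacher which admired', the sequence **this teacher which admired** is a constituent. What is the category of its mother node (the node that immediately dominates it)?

[S [NP [NP [Det no] [N teacher]] [RelC [Rel who] [VP [V knew] [NP [Pron everyone]]]]] [VP [VP [V admired] [NP [Pron everyone]]] [PP [P about] [NP [NP [Det this] [N teacher]] [RelC [Rel which] [VP [V admired]]]]]]]
The span 'this teacher which admired' is the NP node built by NP → NP RelC.
Its mother is the PP built by PP → P NP.

PP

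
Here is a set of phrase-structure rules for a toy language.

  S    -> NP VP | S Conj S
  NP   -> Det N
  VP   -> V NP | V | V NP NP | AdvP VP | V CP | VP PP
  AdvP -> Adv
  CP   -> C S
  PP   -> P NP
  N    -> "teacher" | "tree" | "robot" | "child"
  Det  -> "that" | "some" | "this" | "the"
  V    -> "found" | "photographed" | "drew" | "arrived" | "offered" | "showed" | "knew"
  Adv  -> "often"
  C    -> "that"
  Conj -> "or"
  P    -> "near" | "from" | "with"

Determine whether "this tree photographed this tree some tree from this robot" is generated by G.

[S [NP [Det this] [N tree]] [VP [VP [V photographed] [NP [Det this] [N tree]] [NP [Det some] [N tree]]] [PP [P from] [NP [Det this] [N robot]]]]]
Each bracket corresponds to one application of a listed rule, so the string is derivable from S.

Grammatical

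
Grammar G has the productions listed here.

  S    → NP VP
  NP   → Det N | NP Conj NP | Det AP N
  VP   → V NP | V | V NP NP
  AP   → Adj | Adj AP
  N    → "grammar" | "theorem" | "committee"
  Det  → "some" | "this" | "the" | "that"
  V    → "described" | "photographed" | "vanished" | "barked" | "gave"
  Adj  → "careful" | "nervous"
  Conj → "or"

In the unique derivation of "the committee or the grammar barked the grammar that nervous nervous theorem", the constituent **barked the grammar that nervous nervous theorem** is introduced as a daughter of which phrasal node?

S
  NP
    NP
      Det: the
      N: committee
    Conj: or
    NP
      Det: the
      N: grammar
  VP
    V: barked
    NP
      Det: the
      N: grammar
    NP
      Det: that
      AP
        Adj: nervous
        AP
          Adj: nervous
      N: theorem
The span 'barked the grammar that nervous nervous theorem' is the VP node built by VP → V NP NP.
Its mother is the S built by S → NP VP.

S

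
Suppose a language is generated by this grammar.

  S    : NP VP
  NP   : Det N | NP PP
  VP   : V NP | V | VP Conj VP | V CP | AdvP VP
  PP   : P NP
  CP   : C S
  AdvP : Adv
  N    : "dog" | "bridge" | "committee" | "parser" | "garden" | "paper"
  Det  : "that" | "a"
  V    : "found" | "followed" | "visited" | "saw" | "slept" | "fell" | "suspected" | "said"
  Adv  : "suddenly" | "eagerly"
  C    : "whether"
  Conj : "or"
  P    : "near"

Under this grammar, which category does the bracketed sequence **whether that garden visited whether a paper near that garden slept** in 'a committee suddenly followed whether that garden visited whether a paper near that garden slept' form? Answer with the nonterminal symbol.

S
  NP
    Det: a
    N: committee
  VP
    AdvP
      Adv: suddenly
    VP
      V: followed
      CP
        C: whether
        S
          NP
            Det: that
            N: garden
          VP
            V: visited
            CP
              C: whether
              S
                NP
                  NP
                    Det: a
                    N: paper
                  PP
                    P: near
                    NP
                      Det: that
                      N: garden
                VP
                  V: slept
The span 'whether that garden visited whether a paper near that garden slept' is the CP node built by CP → C S.

CP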